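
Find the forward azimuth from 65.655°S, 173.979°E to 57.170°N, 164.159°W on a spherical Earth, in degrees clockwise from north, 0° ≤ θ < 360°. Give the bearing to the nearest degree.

Δλ = -164.159 − 173.979 = -338.138°; wrapped into (−180°, 180°]: 21.862°.
θ = atan2( sin Δλ · cos φ₂ , cos φ₁ · sin φ₂ − sin φ₁ · cos φ₂ · cos Δλ )
  = atan2(0.20188, 0.80481) = 14.082° → normalised to [0°, 360°): 14.082°.

14°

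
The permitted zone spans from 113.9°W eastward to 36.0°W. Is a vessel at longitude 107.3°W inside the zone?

Band width going east from -113.9° to -36.0°: ((-36.0 − -113.9) mod 360) = 77.9°.
Offset of -107.3° east of the west edge: ((-107.3 − -113.9) mod 360) = 6.6°.
6.6° ≤ 77.9° ⇒ inside.

Yes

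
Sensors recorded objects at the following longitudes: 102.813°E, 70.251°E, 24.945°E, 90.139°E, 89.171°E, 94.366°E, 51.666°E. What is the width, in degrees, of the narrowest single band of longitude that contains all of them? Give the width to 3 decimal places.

77.868°

Sort the longitudes: +24.945°, +51.666°, +70.251°, +89.171°, +90.139°, +94.366°, +102.813°.
Eastward gaps between consecutive values (wrapping around): 26.721°, 18.585°, 18.920°, 0.968°, 4.227°, 8.447°, 282.132°.
Largest gap = 282.132° ⇒ minimal covering band is its complement: 360° − 282.132° = 77.868°.
Band runs from +24.945° eastward to +102.813°.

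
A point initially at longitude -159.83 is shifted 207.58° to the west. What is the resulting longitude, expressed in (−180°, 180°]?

Start at -159.83°; shift −207.58° → -367.41°.
-367.41° lies outside (−180°, 180°]; add 360° → -7.41°.

-7.41°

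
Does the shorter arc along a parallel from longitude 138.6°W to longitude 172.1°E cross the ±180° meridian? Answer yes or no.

Yes

Naïve |172.1 − -138.6| = 310.7° > 180°, so the shorter arc goes the other way round — across 180°.
Signed shortest Δλ = ((172.1 − -138.6 + 180) mod 360) − 180 = -49.3°.
Going west by 49.3° from -138.6° passes through 180° before reaching +172.1°.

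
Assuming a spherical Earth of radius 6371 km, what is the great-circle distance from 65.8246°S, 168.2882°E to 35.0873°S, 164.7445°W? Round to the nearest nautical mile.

2078 nmi

Δλ = -164.7445 − 168.2882 = -333.0327°; wrapped into (−180°, 180°]: 26.9673°.
Δφ = -35.0873 − -65.8246 = 30.7373°.
a = sin²(Δφ/2) + cos φ₁ · cos φ₂ · sin²(Δλ/2) = 0.088459.
c = 2·atan2(√a, √(1−a)) = 0.60398 rad → d = 6371·c ≈ 3847.96 km ≈ 2077.73 nmi.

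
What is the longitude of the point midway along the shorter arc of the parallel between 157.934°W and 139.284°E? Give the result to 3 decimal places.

170.675°E

Signed shortest Δλ from -157.934° to +139.284° is -62.782°.
Midpoint longitude = -157.934° + (-62.782°)/2 = -157.934° − 31.391° = -189.325°.
Normalise into (−180°, 180°]: +170.675°.
(The naïve average (-157.934 + +139.284)/2 = -9.325° is on the wrong side of the globe.)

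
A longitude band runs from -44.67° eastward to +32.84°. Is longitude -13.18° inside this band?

Band width going east from -44.67° to +32.84°: ((32.84 − -44.67) mod 360) = 77.51°.
Offset of -13.18° east of the west edge: ((-13.18 − -44.67) mod 360) = 31.49°.
31.49° ≤ 77.51° ⇒ inside.

Yes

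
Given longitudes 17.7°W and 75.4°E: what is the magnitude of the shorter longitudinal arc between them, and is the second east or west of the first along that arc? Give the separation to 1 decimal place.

Raw difference: 75.4 − -17.7 = 93.1°.
Normalise into (−180°, 180°]: 93.1° stays 93.1°.
Positive ⇒ the second point lies to the east; separation 93.1°.

93.1° east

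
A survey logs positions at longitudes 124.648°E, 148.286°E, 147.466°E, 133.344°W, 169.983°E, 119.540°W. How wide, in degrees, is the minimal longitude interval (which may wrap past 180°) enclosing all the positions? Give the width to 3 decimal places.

115.812°

Sort the longitudes: -133.344°, -119.540°, +124.648°, +147.466°, +148.286°, +169.983°.
Eastward gaps between consecutive values (wrapping around): 13.804°, 244.188°, 22.818°, 0.820°, 21.697°, 56.673°.
Largest gap = 244.188° ⇒ minimal covering band is its complement: 360° − 244.188° = 115.812°.
Band runs from +124.648° eastward to -119.540°, crossing the antimeridian.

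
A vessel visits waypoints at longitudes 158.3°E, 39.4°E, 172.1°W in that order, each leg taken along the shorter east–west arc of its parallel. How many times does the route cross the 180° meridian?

1

Leg 1: +158.3° → +39.4°, shortest Δλ = -118.9° (west) — does not cross 180°.
Leg 2: +39.4° → -172.1°, shortest Δλ = 148.5° (east) — crosses 180°.
Total crossings: 1.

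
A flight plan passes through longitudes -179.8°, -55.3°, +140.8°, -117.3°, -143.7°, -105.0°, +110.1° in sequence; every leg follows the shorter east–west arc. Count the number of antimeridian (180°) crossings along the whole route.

Leg 1: -179.8° → -55.3°, shortest Δλ = 124.5° (east) — does not cross 180°.
Leg 2: -55.3° → +140.8°, shortest Δλ = -163.9° (west) — crosses 180°.
Leg 3: +140.8° → -117.3°, shortest Δλ = 101.9° (east) — crosses 180°.
Leg 4: -117.3° → -143.7°, shortest Δλ = -26.4° (west) — does not cross 180°.
Leg 5: -143.7° → -105.0°, shortest Δλ = 38.7° (east) — does not cross 180°.
Leg 6: -105.0° → +110.1°, shortest Δλ = -144.9° (west) — crosses 180°.
Total crossings: 3.

3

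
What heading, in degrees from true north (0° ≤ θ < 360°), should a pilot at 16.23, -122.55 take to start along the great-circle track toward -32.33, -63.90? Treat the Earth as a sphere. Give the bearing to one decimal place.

131.4°

Δλ = -63.90 − -122.55 = 58.65°.
θ = atan2( sin Δλ · cos φ₂ , cos φ₁ · sin φ₂ − sin φ₁ · cos φ₂ · cos Δλ )
  = atan2(0.72162, -0.63635) = 131.407° → normalised to [0°, 360°): 131.407°.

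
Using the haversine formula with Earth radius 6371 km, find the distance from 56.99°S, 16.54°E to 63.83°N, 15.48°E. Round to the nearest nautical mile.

7254 nmi

Δλ = 15.48 − 16.54 = -1.06°.
Δφ = 63.83 − -56.99 = 120.82°.
a = sin²(Δφ/2) + cos φ₁ · cos φ₂ · sin²(Δλ/2) = 0.756192.
c = 2·atan2(√a, √(1−a)) = 2.10875 rad → d = 6371·c ≈ 13434.88 km ≈ 7254.25 nmi.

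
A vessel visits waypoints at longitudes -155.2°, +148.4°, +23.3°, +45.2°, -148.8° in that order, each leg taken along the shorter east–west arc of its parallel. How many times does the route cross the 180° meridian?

2

Leg 1: -155.2° → +148.4°, shortest Δλ = -56.4° (west) — crosses 180°.
Leg 2: +148.4° → +23.3°, shortest Δλ = -125.1° (west) — does not cross 180°.
Leg 3: +23.3° → +45.2°, shortest Δλ = 21.9° (east) — does not cross 180°.
Leg 4: +45.2° → -148.8°, shortest Δλ = 166.0° (east) — crosses 180°.
Total crossings: 2.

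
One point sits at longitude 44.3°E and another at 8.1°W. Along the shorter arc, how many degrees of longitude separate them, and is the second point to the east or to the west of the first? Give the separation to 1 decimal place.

52.4° west

Raw difference: -8.1 − 44.3 = -52.4°.
Normalise into (−180°, 180°]: -52.4° stays -52.4°.
Negative ⇒ the second point lies to the west; separation 52.4°.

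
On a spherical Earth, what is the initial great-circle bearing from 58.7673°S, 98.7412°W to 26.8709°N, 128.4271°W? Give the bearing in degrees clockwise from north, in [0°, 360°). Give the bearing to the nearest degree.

334°

Δλ = -128.4271 − -98.7412 = -29.6859°.
θ = atan2( sin Δλ · cos φ₂ , cos φ₁ · sin φ₂ − sin φ₁ · cos φ₂ · cos Δλ )
  = atan2(-0.44177, 0.89700) = -26.220° → normalised to [0°, 360°): 333.780°.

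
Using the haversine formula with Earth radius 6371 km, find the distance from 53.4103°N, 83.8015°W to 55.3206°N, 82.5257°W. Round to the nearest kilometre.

228 km

Δλ = -82.5257 − -83.8015 = 1.2758°.
Δφ = 55.3206 − 53.4103 = 1.9103°.
a = sin²(Δφ/2) + cos φ₁ · cos φ₂ · sin²(Δλ/2) = 0.000320.
c = 2·atan2(√a, √(1−a)) = 0.03577 rad → d = 6371·c ≈ 227.92 km.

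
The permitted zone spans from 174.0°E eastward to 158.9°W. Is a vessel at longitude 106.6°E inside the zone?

No

Band width going east from +174.0° to -158.9°: ((-158.9 − 174.0) mod 360) = 27.1°.
Offset of +106.6° east of the west edge: ((106.6 − 174.0) mod 360) = 292.6°.
292.6° > 27.1° ⇒ outside.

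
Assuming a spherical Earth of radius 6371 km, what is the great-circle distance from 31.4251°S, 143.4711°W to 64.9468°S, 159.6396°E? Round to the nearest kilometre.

Δλ = 159.6396 − -143.4711 = 303.1107°; wrapped into (−180°, 180°]: -56.8893°.
Δφ = -64.9468 − -31.4251 = -33.5217°.
a = sin²(Δφ/2) + cos φ₁ · cos φ₂ · sin²(Δλ/2) = 0.165141.
c = 2·atan2(√a, √(1−a)) = 0.83697 rad → d = 6371·c ≈ 5332.32 km.

5332 km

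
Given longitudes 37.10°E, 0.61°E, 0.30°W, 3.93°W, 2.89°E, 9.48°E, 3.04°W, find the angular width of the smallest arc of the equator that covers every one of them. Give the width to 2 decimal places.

41.03°

Sort the longitudes: -3.93°, -3.04°, -0.30°, +0.61°, +2.89°, +9.48°, +37.10°.
Eastward gaps between consecutive values (wrapping around): 0.89°, 2.74°, 0.91°, 2.28°, 6.59°, 27.62°, 318.97°.
Largest gap = 318.97° ⇒ minimal covering band is its complement: 360° − 318.97° = 41.03°.
Band runs from -3.93° eastward to +37.10°.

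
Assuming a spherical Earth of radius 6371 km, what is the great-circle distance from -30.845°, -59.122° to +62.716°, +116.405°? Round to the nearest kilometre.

Δλ = 116.405 − -59.122 = 175.527°.
Δφ = 62.716 − -30.845 = 93.561°.
a = sin²(Δφ/2) + cos φ₁ · cos φ₂ · sin²(Δλ/2) = 0.924020.
c = 2·atan2(√a, √(1−a)) = 2.58307 rad → d = 6371·c ≈ 16456.76 km.

16457 km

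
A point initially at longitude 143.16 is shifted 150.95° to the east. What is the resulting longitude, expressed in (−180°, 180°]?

Start at +143.16°; shift +150.95° → +294.11°.
+294.11° lies outside (−180°, 180°]; subtract 360° → -65.89°.

-65.89°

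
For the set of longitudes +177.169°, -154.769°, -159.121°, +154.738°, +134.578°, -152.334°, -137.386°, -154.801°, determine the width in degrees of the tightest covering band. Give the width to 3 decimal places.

Sort the longitudes: -159.121°, -154.801°, -154.769°, -152.334°, -137.386°, +134.578°, +154.738°, +177.169°.
Eastward gaps between consecutive values (wrapping around): 4.320°, 0.032°, 2.435°, 14.948°, 271.964°, 20.160°, 22.431°, 23.710°.
Largest gap = 271.964° ⇒ minimal covering band is its complement: 360° − 271.964° = 88.036°.
Band runs from +134.578° eastward to -137.386°, crossing the antimeridian.

88.036°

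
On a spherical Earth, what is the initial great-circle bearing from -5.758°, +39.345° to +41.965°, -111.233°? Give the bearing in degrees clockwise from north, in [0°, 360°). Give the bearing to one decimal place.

Δλ = -111.233 − 39.345 = -150.578°.
θ = atan2( sin Δλ · cos φ₂ , cos φ₁ · sin φ₂ − sin φ₁ · cos φ₂ · cos Δλ )
  = atan2(-0.36526, 0.60033) = -31.318° → normalised to [0°, 360°): 328.682°.

328.7°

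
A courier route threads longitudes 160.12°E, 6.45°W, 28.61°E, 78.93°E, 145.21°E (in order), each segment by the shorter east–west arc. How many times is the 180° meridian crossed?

0

Leg 1: +160.12° → -6.45°, shortest Δλ = -166.57° (west) — does not cross 180°.
Leg 2: -6.45° → +28.61°, shortest Δλ = 35.06° (east) — does not cross 180°.
Leg 3: +28.61° → +78.93°, shortest Δλ = 50.32° (east) — does not cross 180°.
Leg 4: +78.93° → +145.21°, shortest Δλ = 66.28° (east) — does not cross 180°.
Total crossings: 0.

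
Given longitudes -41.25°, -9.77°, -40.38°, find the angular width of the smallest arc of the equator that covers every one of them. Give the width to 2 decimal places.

31.48°

Sort the longitudes: -41.25°, -40.38°, -9.77°.
Eastward gaps between consecutive values (wrapping around): 0.87°, 30.61°, 328.52°.
Largest gap = 328.52° ⇒ minimal covering band is its complement: 360° − 328.52° = 31.48°.
Band runs from -41.25° eastward to -9.77°.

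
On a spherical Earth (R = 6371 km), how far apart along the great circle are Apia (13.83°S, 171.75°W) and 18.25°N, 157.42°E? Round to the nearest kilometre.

4914 km

Δλ = 157.42 − -171.75 = 329.17°; wrapped into (−180°, 180°]: -30.83°.
Δφ = 18.25 − -13.83 = 32.08°.
a = sin²(Δφ/2) + cos φ₁ · cos φ₂ · sin²(Δλ/2) = 0.141501.
c = 2·atan2(√a, √(1−a)) = 0.77131 rad → d = 6371·c ≈ 4914.02 km.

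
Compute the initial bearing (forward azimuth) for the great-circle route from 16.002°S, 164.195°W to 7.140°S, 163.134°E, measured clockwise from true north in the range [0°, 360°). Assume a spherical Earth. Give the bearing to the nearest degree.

Δλ = 163.134 − -164.195 = 327.329°; wrapped into (−180°, 180°]: -32.671°.
θ = atan2( sin Δλ · cos φ₂ , cos φ₁ · sin φ₂ − sin φ₁ · cos φ₂ · cos Δλ )
  = atan2(-0.53563, 0.11078) = -78.315° → normalised to [0°, 360°): 281.685°.

282°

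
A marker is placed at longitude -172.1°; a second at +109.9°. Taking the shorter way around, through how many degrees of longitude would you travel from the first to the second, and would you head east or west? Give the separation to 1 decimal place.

Raw difference: 109.9 − -172.1 = 282.0°.
Normalise into (−180°, 180°]: 282.0° − 360° = -78.0°.
Negative ⇒ the second point lies to the west; separation 78.0°.

78.0° west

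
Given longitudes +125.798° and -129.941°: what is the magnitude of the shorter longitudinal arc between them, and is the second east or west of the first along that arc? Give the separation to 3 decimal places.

104.261° east

Raw difference: -129.941 − 125.798 = -255.739°.
Normalise into (−180°, 180°]: -255.739° + 360° = 104.261°.
Positive ⇒ the second point lies to the east; separation 104.261°.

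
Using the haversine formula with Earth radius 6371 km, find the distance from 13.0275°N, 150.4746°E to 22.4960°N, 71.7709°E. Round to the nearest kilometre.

8315 km

Δλ = 71.7709 − 150.4746 = -78.7037°.
Δφ = 22.4960 − 13.0275 = 9.4685°.
a = sin²(Δφ/2) + cos φ₁ · cos φ₂ · sin²(Δλ/2) = 0.368716.
c = 2·atan2(√a, √(1−a)) = 1.30511 rad → d = 6371·c ≈ 8314.87 km.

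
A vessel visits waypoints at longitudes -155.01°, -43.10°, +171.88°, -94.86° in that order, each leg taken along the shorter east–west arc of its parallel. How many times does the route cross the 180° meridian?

2

Leg 1: -155.01° → -43.10°, shortest Δλ = 111.91° (east) — does not cross 180°.
Leg 2: -43.10° → +171.88°, shortest Δλ = -145.02° (west) — crosses 180°.
Leg 3: +171.88° → -94.86°, shortest Δλ = 93.26° (east) — crosses 180°.
Total crossings: 2.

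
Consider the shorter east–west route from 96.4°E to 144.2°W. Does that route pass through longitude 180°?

Yes

Naïve |-144.2 − 96.4| = 240.6° > 180°, so the shorter arc goes the other way round — across 180°.
Signed shortest Δλ = ((-144.2 − 96.4 + 180) mod 360) − 180 = 119.4°.
Going east by 119.4° from +96.4° passes through 180° before reaching -144.2°.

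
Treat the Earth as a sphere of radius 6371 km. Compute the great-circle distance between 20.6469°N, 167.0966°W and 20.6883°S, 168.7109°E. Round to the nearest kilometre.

Δλ = 168.7109 − -167.0966 = 335.8075°; wrapped into (−180°, 180°]: -24.1925°.
Δφ = -20.6883 − 20.6469 = -41.3352°.
a = sin²(Δφ/2) + cos φ₁ · cos φ₂ · sin²(Δλ/2) = 0.163014.
c = 2·atan2(√a, √(1−a)) = 0.83122 rad → d = 6371·c ≈ 5295.72 km.

5296 km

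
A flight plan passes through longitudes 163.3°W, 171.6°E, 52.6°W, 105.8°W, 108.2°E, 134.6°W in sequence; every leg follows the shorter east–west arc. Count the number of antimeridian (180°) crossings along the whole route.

Leg 1: -163.3° → +171.6°, shortest Δλ = -25.1° (west) — crosses 180°.
Leg 2: +171.6° → -52.6°, shortest Δλ = 135.8° (east) — crosses 180°.
Leg 3: -52.6° → -105.8°, shortest Δλ = -53.2° (west) — does not cross 180°.
Leg 4: -105.8° → +108.2°, shortest Δλ = -146.0° (west) — crosses 180°.
Leg 5: +108.2° → -134.6°, shortest Δλ = 117.2° (east) — crosses 180°.
Total crossings: 4.

4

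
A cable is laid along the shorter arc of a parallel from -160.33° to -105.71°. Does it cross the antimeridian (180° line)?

No

Signed shortest Δλ = ((-105.71 − -160.33 + 180) mod 360) − 180 = 54.62°.
Going east by 54.62° from -160.33° reaches -105.71° without touching 180°.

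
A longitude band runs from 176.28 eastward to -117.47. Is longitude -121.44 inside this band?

Yes

Band width going east from +176.28° to -117.47°: ((-117.47 − 176.28) mod 360) = 66.25°.
Offset of -121.44° east of the west edge: ((-121.44 − 176.28) mod 360) = 62.28°.
62.28° ≤ 66.25° ⇒ inside.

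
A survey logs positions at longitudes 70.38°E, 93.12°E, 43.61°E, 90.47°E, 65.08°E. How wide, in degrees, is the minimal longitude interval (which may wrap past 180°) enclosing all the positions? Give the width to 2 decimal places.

Sort the longitudes: +43.61°, +65.08°, +70.38°, +90.47°, +93.12°.
Eastward gaps between consecutive values (wrapping around): 21.47°, 5.30°, 20.09°, 2.65°, 310.49°.
Largest gap = 310.49° ⇒ minimal covering band is its complement: 360° − 310.49° = 49.51°.
Band runs from +43.61° eastward to +93.12°.

49.51°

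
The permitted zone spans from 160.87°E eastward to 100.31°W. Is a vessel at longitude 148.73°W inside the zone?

Yes

Band width going east from +160.87° to -100.31°: ((-100.31 − 160.87) mod 360) = 98.82°.
Offset of -148.73° east of the west edge: ((-148.73 − 160.87) mod 360) = 50.40°.
50.40° ≤ 98.82° ⇒ inside.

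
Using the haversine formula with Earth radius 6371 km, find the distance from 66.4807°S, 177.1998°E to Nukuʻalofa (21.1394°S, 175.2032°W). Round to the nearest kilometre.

Δλ = -175.2032 − 177.1998 = -352.4030°; wrapped into (−180°, 180°]: 7.5970°.
Δφ = -21.1394 − -66.4807 = 45.3413°.
a = sin²(Δφ/2) + cos φ₁ · cos φ₂ · sin²(Δλ/2) = 0.150192.
c = 2·atan2(√a, √(1−a)) = 0.79594 rad → d = 6371·c ≈ 5070.92 km.

5071 km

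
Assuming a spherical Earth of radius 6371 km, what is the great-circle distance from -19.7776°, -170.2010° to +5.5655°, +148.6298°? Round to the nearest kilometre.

5311 km

Δλ = 148.6298 − -170.2010 = 318.8308°; wrapped into (−180°, 180°]: -41.1692°.
Δφ = 5.5655 − -19.7776 = 25.3431°.
a = sin²(Δφ/2) + cos φ₁ · cos φ₂ · sin²(Δλ/2) = 0.163895.
c = 2·atan2(√a, √(1−a)) = 0.83361 rad → d = 6371·c ≈ 5310.91 km.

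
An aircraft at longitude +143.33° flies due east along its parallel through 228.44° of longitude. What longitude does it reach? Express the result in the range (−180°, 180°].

Start at +143.33°; shift +228.44° → +371.77°.
+371.77° lies outside (−180°, 180°]; subtract 360° → +11.77°.

+11.77°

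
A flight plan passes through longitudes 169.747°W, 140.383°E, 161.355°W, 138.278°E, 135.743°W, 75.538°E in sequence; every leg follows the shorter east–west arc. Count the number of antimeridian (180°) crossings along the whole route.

Leg 1: -169.747° → +140.383°, shortest Δλ = -49.87° (west) — crosses 180°.
Leg 2: +140.383° → -161.355°, shortest Δλ = 58.262° (east) — crosses 180°.
Leg 3: -161.355° → +138.278°, shortest Δλ = -60.367° (west) — crosses 180°.
Leg 4: +138.278° → -135.743°, shortest Δλ = 85.979° (east) — crosses 180°.
Leg 5: -135.743° → +75.538°, shortest Δλ = -148.719° (west) — crosses 180°.
Total crossings: 5.

5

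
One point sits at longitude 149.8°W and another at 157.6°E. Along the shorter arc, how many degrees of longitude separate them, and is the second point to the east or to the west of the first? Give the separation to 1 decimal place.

Raw difference: 157.6 − -149.8 = 307.4°.
Normalise into (−180°, 180°]: 307.4° − 360° = -52.6°.
Negative ⇒ the second point lies to the west; separation 52.6°.

52.6° west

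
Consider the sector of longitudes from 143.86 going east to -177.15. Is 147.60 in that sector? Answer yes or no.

Yes

Band width going east from +143.86° to -177.15°: ((-177.15 − 143.86) mod 360) = 38.99°.
Offset of +147.60° east of the west edge: ((147.60 − 143.86) mod 360) = 3.74°.
3.74° ≤ 38.99° ⇒ inside.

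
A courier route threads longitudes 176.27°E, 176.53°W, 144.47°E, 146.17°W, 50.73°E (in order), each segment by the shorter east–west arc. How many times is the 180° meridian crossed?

Leg 1: +176.27° → -176.53°, shortest Δλ = 7.2° (east) — crosses 180°.
Leg 2: -176.53° → +144.47°, shortest Δλ = -39.0° (west) — crosses 180°.
Leg 3: +144.47° → -146.17°, shortest Δλ = 69.36° (east) — crosses 180°.
Leg 4: -146.17° → +50.73°, shortest Δλ = -163.1° (west) — crosses 180°.
Total crossings: 4.

4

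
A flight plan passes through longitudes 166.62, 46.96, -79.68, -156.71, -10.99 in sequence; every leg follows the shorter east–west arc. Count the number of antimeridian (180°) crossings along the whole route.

Leg 1: +166.62° → +46.96°, shortest Δλ = -119.66° (west) — does not cross 180°.
Leg 2: +46.96° → -79.68°, shortest Δλ = -126.64° (west) — does not cross 180°.
Leg 3: -79.68° → -156.71°, shortest Δλ = -77.03° (west) — does not cross 180°.
Leg 4: -156.71° → -10.99°, shortest Δλ = 145.72° (east) — does not cross 180°.
Total crossings: 0.

0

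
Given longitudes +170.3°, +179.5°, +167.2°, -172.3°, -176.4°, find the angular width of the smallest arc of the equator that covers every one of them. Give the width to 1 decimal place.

20.5°

Sort the longitudes: -176.4°, -172.3°, +167.2°, +170.3°, +179.5°.
Eastward gaps between consecutive values (wrapping around): 4.1°, 339.5°, 3.1°, 9.2°, 4.1°.
Largest gap = 339.5° ⇒ minimal covering band is its complement: 360° − 339.5° = 20.5°.
Band runs from +167.2° eastward to -172.3°, crossing the antimeridian.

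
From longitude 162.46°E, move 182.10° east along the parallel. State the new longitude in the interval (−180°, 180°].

Start at +162.46°; shift +182.10° → +344.56°.
+344.56° lies outside (−180°, 180°]; subtract 360° → -15.44°.

15.44°W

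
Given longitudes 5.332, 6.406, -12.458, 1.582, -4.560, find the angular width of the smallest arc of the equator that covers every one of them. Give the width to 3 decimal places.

18.864°

Sort the longitudes: -12.458°, -4.560°, +1.582°, +5.332°, +6.406°.
Eastward gaps between consecutive values (wrapping around): 7.898°, 6.142°, 3.750°, 1.074°, 341.136°.
Largest gap = 341.136° ⇒ minimal covering band is its complement: 360° − 341.136° = 18.864°.
Band runs from -12.458° eastward to +6.406°.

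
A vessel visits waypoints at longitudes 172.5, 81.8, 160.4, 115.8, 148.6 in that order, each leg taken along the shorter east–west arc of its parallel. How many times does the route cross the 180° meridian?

Leg 1: +172.5° → +81.8°, shortest Δλ = -90.7° (west) — does not cross 180°.
Leg 2: +81.8° → +160.4°, shortest Δλ = 78.6° (east) — does not cross 180°.
Leg 3: +160.4° → +115.8°, shortest Δλ = -44.6° (west) — does not cross 180°.
Leg 4: +115.8° → +148.6°, shortest Δλ = 32.8° (east) — does not cross 180°.
Total crossings: 0.

0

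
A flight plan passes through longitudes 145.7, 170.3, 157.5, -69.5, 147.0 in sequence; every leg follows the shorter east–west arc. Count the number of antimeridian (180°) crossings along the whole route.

Leg 1: +145.7° → +170.3°, shortest Δλ = 24.6° (east) — does not cross 180°.
Leg 2: +170.3° → +157.5°, shortest Δλ = -12.8° (west) — does not cross 180°.
Leg 3: +157.5° → -69.5°, shortest Δλ = 133.0° (east) — crosses 180°.
Leg 4: -69.5° → +147.0°, shortest Δλ = -143.5° (west) — crosses 180°.
Total crossings: 2.

2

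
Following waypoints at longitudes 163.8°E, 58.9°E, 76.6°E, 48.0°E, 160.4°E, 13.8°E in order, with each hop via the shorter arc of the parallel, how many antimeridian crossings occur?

Leg 1: +163.8° → +58.9°, shortest Δλ = -104.9° (west) — does not cross 180°.
Leg 2: +58.9° → +76.6°, shortest Δλ = 17.7° (east) — does not cross 180°.
Leg 3: +76.6° → +48.0°, shortest Δλ = -28.6° (west) — does not cross 180°.
Leg 4: +48.0° → +160.4°, shortest Δλ = 112.4° (east) — does not cross 180°.
Leg 5: +160.4° → +13.8°, shortest Δλ = -146.6° (west) — does not cross 180°.
Total crossings: 0.

0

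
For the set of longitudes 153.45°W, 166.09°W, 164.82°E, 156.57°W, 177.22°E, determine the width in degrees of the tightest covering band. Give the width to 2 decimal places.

Sort the longitudes: -166.09°, -156.57°, -153.45°, +164.82°, +177.22°.
Eastward gaps between consecutive values (wrapping around): 9.52°, 3.12°, 318.27°, 12.40°, 16.69°.
Largest gap = 318.27° ⇒ minimal covering band is its complement: 360° − 318.27° = 41.73°.
Band runs from +164.82° eastward to -153.45°, crossing the antimeridian.

41.73°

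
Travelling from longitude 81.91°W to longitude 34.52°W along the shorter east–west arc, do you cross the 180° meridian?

Signed shortest Δλ = ((-34.52 − -81.91 + 180) mod 360) − 180 = 47.39°.
Going east by 47.39° from -81.91° reaches -34.52° without touching 180°.

No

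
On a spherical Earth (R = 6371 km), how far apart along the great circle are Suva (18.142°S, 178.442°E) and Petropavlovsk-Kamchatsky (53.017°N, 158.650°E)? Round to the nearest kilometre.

8139 km

Δλ = 158.650 − 178.442 = -19.792°.
Δφ = 53.017 − -18.142 = 71.159°.
a = sin²(Δφ/2) + cos φ₁ · cos φ₂ · sin²(Δλ/2) = 0.355413.
c = 2·atan2(√a, √(1−a)) = 1.27743 rad → d = 6371·c ≈ 8138.53 km.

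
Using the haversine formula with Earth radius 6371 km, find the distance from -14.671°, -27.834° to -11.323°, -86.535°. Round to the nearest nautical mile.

3431 nmi

Δλ = -86.535 − -27.834 = -58.701°.
Δφ = -11.323 − -14.671 = 3.348°.
a = sin²(Δφ/2) + cos φ₁ · cos φ₂ · sin²(Δλ/2) = 0.228745.
c = 2·atan2(√a, √(1−a)) = 0.99737 rad → d = 6371·c ≈ 6354.26 km ≈ 3431.03 nmi.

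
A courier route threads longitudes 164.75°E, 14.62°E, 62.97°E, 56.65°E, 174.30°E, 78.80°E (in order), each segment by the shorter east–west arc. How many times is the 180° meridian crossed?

0

Leg 1: +164.75° → +14.62°, shortest Δλ = -150.13° (west) — does not cross 180°.
Leg 2: +14.62° → +62.97°, shortest Δλ = 48.35° (east) — does not cross 180°.
Leg 3: +62.97° → +56.65°, shortest Δλ = -6.32° (west) — does not cross 180°.
Leg 4: +56.65° → +174.30°, shortest Δλ = 117.65° (east) — does not cross 180°.
Leg 5: +174.30° → +78.80°, shortest Δλ = -95.5° (west) — does not cross 180°.
Total crossings: 0.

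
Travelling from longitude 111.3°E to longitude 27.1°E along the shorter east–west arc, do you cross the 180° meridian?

No

Signed shortest Δλ = ((27.1 − 111.3 + 180) mod 360) − 180 = -84.2°.
Going west by 84.2° from +111.3° reaches +27.1° without touching 180°.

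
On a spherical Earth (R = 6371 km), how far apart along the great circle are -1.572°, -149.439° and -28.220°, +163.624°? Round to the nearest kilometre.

5792 km

Δλ = 163.624 − -149.439 = 313.063°; wrapped into (−180°, 180°]: -46.937°.
Δφ = -28.220 − -1.572 = -26.648°.
a = sin²(Δφ/2) + cos φ₁ · cos φ₂ · sin²(Δλ/2) = 0.192806.
c = 2·atan2(√a, √(1−a)) = 0.90919 rad → d = 6371·c ≈ 5792.42 km.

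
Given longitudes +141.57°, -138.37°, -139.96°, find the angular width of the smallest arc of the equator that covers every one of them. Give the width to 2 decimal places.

Sort the longitudes: -139.96°, -138.37°, +141.57°.
Eastward gaps between consecutive values (wrapping around): 1.59°, 279.94°, 78.47°.
Largest gap = 279.94° ⇒ minimal covering band is its complement: 360° − 279.94° = 80.06°.
Band runs from +141.57° eastward to -138.37°, crossing the antimeridian.

80.06°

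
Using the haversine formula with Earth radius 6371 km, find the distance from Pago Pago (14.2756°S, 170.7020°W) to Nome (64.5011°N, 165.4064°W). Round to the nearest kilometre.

Δλ = -165.4064 − -170.7020 = 5.2956°.
Δφ = 64.5011 − -14.2756 = 78.7767°.
a = sin²(Δφ/2) + cos φ₁ · cos φ₂ · sin²(Δλ/2) = 0.403574.
c = 2·atan2(√a, √(1−a)) = 1.37673 rad → d = 6371·c ≈ 8771.13 km.

8771 km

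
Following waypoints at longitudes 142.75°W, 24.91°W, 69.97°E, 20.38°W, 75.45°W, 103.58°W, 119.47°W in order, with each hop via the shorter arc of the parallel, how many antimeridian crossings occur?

Leg 1: -142.75° → -24.91°, shortest Δλ = 117.84° (east) — does not cross 180°.
Leg 2: -24.91° → +69.97°, shortest Δλ = 94.88° (east) — does not cross 180°.
Leg 3: +69.97° → -20.38°, shortest Δλ = -90.35° (west) — does not cross 180°.
Leg 4: -20.38° → -75.45°, shortest Δλ = -55.07° (west) — does not cross 180°.
Leg 5: -75.45° → -103.58°, shortest Δλ = -28.13° (west) — does not cross 180°.
Leg 6: -103.58° → -119.47°, shortest Δλ = -15.89° (west) — does not cross 180°.
Total crossings: 0.

0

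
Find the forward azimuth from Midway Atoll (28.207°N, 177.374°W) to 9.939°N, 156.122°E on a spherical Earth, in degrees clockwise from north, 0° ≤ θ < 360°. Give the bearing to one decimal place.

Δλ = 156.122 − -177.374 = 333.496°; wrapped into (−180°, 180°]: -26.504°.
θ = atan2( sin Δλ · cos φ₂ , cos φ₁ · sin φ₂ − sin φ₁ · cos φ₂ · cos Δλ )
  = atan2(-0.43956, -0.26453) = -121.040° → normalised to [0°, 360°): 238.960°.

239.0°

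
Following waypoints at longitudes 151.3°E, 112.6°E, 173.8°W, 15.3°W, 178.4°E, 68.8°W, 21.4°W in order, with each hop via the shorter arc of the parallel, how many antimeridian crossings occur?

3

Leg 1: +151.3° → +112.6°, shortest Δλ = -38.7° (west) — does not cross 180°.
Leg 2: +112.6° → -173.8°, shortest Δλ = 73.6° (east) — crosses 180°.
Leg 3: -173.8° → -15.3°, shortest Δλ = 158.5° (east) — does not cross 180°.
Leg 4: -15.3° → +178.4°, shortest Δλ = -166.3° (west) — crosses 180°.
Leg 5: +178.4° → -68.8°, shortest Δλ = 112.8° (east) — crosses 180°.
Leg 6: -68.8° → -21.4°, shortest Δλ = 47.4° (east) — does not cross 180°.
Total crossings: 3.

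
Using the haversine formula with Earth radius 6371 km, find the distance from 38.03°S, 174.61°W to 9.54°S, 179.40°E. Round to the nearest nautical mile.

Δλ = 179.40 − -174.61 = 354.01°; wrapped into (−180°, 180°]: -5.99°.
Δφ = -9.54 − -38.03 = 28.49°.
a = sin²(Δφ/2) + cos φ₁ · cos φ₂ · sin²(Δλ/2) = 0.062670.
c = 2·atan2(√a, √(1−a)) = 0.50606 rad → d = 6371·c ≈ 3224.13 km ≈ 1740.89 nmi.

1741 nmi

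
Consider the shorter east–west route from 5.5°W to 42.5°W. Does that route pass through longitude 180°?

No

Signed shortest Δλ = ((-42.5 − -5.5 + 180) mod 360) − 180 = -37.0°.
Going west by 37.0° from -5.5° reaches -42.5° without touching 180°.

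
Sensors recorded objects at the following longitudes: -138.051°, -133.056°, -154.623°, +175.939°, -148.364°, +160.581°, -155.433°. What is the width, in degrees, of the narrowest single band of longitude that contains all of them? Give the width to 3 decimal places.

66.363°

Sort the longitudes: -155.433°, -154.623°, -148.364°, -138.051°, -133.056°, +160.581°, +175.939°.
Eastward gaps between consecutive values (wrapping around): 0.810°, 6.259°, 10.313°, 4.995°, 293.637°, 15.358°, 28.628°.
Largest gap = 293.637° ⇒ minimal covering band is its complement: 360° − 293.637° = 66.363°.
Band runs from +160.581° eastward to -133.056°, crossing the antimeridian.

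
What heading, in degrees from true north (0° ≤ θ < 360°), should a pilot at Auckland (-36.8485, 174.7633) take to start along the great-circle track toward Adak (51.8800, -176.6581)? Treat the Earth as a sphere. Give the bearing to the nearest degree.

5°

Δλ = -176.6581 − 174.7633 = -351.4214°; wrapped into (−180°, 180°]: 8.5786°.
θ = atan2( sin Δλ · cos φ₂ , cos φ₁ · sin φ₂ − sin φ₁ · cos φ₂ · cos Δλ )
  = atan2(0.09208, 0.99561) = 5.284° → normalised to [0°, 360°): 5.284°.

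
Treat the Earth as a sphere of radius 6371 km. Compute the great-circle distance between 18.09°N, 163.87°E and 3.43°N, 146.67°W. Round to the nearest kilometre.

Δλ = -146.67 − 163.87 = -310.54°; wrapped into (−180°, 180°]: 49.46°.
Δφ = 3.43 − 18.09 = -14.66°.
a = sin²(Δφ/2) + cos φ₁ · cos φ₂ · sin²(Δλ/2) = 0.182339.
c = 2·atan2(√a, √(1−a)) = 0.88237 rad → d = 6371·c ≈ 5621.59 km.

5622 km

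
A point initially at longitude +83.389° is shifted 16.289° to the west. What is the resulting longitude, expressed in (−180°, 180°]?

+67.100°

Start at +83.389°; shift −16.289° → +67.100°.
+67.100° already lies in (−180°, 180°].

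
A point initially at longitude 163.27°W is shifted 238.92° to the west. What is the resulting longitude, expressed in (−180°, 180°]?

42.19°W

Start at -163.27°; shift −238.92° → -402.19°.
-402.19° lies outside (−180°, 180°]; add 360° → -42.19°.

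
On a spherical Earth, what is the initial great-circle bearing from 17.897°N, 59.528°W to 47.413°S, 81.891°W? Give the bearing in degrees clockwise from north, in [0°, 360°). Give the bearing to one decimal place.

196.1°

Δλ = -81.891 − -59.528 = -22.363°.
θ = atan2( sin Δλ · cos φ₂ , cos φ₁ · sin φ₂ − sin φ₁ · cos φ₂ · cos Δλ )
  = atan2(-0.25747, -0.89294) = -163.916° → normalised to [0°, 360°): 196.084°.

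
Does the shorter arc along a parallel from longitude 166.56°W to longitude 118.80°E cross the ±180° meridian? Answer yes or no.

Naïve |118.80 − -166.56| = 285.36° > 180°, so the shorter arc goes the other way round — across 180°.
Signed shortest Δλ = ((118.80 − -166.56 + 180) mod 360) − 180 = -74.64°.
Going west by 74.64° from -166.56° passes through 180° before reaching +118.80°.

Yes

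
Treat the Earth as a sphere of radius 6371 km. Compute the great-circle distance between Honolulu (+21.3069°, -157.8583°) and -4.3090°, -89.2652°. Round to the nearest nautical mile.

Δλ = -89.2652 − -157.8583 = 68.5931°.
Δφ = -4.3090 − 21.3069 = -25.6159°.
a = sin²(Δφ/2) + cos φ₁ · cos φ₂ · sin²(Δλ/2) = 0.344111.
c = 2·atan2(√a, √(1−a)) = 1.25373 rad → d = 6371·c ≈ 7987.53 km ≈ 4312.92 nmi.

4313 nmi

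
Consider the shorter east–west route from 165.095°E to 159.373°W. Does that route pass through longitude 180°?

Naïve |-159.373 − 165.095| = 324.468° > 180°, so the shorter arc goes the other way round — across 180°.
Signed shortest Δλ = ((-159.373 − 165.095 + 180) mod 360) − 180 = 35.532°.
Going east by 35.532° from +165.095° passes through 180° before reaching -159.373°.

Yes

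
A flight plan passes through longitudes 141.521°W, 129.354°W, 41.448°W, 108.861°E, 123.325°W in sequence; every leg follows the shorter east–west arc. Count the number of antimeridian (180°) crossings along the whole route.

1

Leg 1: -141.521° → -129.354°, shortest Δλ = 12.167° (east) — does not cross 180°.
Leg 2: -129.354° → -41.448°, shortest Δλ = 87.906° (east) — does not cross 180°.
Leg 3: -41.448° → +108.861°, shortest Δλ = 150.309° (east) — does not cross 180°.
Leg 4: +108.861° → -123.325°, shortest Δλ = 127.814° (east) — crosses 180°.
Total crossings: 1.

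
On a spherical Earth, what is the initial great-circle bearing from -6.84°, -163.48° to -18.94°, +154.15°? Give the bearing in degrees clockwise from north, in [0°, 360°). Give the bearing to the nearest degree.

Δλ = 154.15 − -163.48 = 317.63°; wrapped into (−180°, 180°]: -42.37°.
θ = atan2( sin Δλ · cos φ₂ , cos φ₁ · sin φ₂ − sin φ₁ · cos φ₂ · cos Δλ )
  = atan2(-0.63743, -0.23904) = -110.556° → normalised to [0°, 360°): 249.444°.

249°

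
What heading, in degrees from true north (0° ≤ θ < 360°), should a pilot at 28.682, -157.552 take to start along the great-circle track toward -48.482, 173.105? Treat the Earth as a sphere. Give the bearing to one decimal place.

199.2°

Δλ = 173.105 − -157.552 = 330.657°; wrapped into (−180°, 180°]: -29.343°.
θ = atan2( sin Δλ · cos φ₂ , cos φ₁ · sin φ₂ − sin φ₁ · cos φ₂ · cos Δλ )
  = atan2(-0.32482, -0.93419) = -160.827° → normalised to [0°, 360°): 199.173°.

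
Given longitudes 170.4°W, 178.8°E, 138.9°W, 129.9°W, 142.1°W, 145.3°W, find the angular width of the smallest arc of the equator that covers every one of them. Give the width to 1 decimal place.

Sort the longitudes: -170.4°, -145.3°, -142.1°, -138.9°, -129.9°, +178.8°.
Eastward gaps between consecutive values (wrapping around): 25.1°, 3.2°, 3.2°, 9.0°, 308.7°, 10.8°.
Largest gap = 308.7° ⇒ minimal covering band is its complement: 360° − 308.7° = 51.3°.
Band runs from +178.8° eastward to -129.9°, crossing the antimeridian.

51.3°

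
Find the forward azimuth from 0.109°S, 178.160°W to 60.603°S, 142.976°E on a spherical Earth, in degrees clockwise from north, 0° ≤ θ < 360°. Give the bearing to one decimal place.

199.5°

Δλ = 142.976 − -178.160 = 321.136°; wrapped into (−180°, 180°]: -38.864°.
θ = atan2( sin Δλ · cos φ₂ , cos φ₁ · sin φ₂ − sin φ₁ · cos φ₂ · cos Δλ )
  = atan2(-0.30800, -0.87051) = -160.515° → normalised to [0°, 360°): 199.485°.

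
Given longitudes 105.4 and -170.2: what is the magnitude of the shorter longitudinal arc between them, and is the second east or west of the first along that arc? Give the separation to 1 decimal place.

84.4° east

Raw difference: -170.2 − 105.4 = -275.6°.
Normalise into (−180°, 180°]: -275.6° + 360° = 84.4°.
Positive ⇒ the second point lies to the east; separation 84.4°.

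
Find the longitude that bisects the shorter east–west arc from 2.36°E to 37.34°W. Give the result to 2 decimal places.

17.49°W

Signed shortest Δλ from +2.36° to -37.34° is -39.70°.
Midpoint longitude = +2.36° + (-39.70°)/2 = +2.36° − 19.85° = -17.49°.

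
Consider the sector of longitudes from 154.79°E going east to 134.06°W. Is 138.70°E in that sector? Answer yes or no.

Band width going east from +154.79° to -134.06°: ((-134.06 − 154.79) mod 360) = 71.15°.
Offset of +138.70° east of the west edge: ((138.70 − 154.79) mod 360) = 343.91°.
343.91° > 71.15° ⇒ outside.

No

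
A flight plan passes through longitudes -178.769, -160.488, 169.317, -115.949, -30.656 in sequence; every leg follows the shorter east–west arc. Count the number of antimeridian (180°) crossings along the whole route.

2

Leg 1: -178.769° → -160.488°, shortest Δλ = 18.281° (east) — does not cross 180°.
Leg 2: -160.488° → +169.317°, shortest Δλ = -30.195° (west) — crosses 180°.
Leg 3: +169.317° → -115.949°, shortest Δλ = 74.734° (east) — crosses 180°.
Leg 4: -115.949° → -30.656°, shortest Δλ = 85.293° (east) — does not cross 180°.
Total crossings: 2.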